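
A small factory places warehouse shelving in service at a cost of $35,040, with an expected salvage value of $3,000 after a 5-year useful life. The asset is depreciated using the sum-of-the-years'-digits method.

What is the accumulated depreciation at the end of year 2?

$19,224

Depreciable base = $35,040 − $3,000 = $32,040.
Sum of the years' digits = 5+4+3+2+1 = 15.
Year 1: $32,040 × 5/15 = $10,680. Book value $24,360.
Year 2: $32,040 × 4/15 = $8,544. Book value $15,816.
Accumulated through year 2 = $35,040 − $15,816 = $19,224.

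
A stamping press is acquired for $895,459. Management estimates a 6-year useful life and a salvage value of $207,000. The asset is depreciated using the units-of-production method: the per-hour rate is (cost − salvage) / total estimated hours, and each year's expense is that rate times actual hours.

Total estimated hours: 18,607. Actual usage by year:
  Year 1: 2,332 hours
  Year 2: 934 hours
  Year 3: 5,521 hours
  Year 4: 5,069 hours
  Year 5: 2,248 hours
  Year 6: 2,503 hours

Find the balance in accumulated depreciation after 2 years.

$120,842

Depreciable base = $895,459 − $207,000 = $688,459.
Rate = $688,459 / 18,607 hours = $37 per hour.
Year 1: 2,332 × $37 = $86,284. Book value $809,175.
Year 2: 934 × $37 = $34,558. Book value $774,617.
Accumulated through year 2 = $895,459 − $774,617 = $120,842.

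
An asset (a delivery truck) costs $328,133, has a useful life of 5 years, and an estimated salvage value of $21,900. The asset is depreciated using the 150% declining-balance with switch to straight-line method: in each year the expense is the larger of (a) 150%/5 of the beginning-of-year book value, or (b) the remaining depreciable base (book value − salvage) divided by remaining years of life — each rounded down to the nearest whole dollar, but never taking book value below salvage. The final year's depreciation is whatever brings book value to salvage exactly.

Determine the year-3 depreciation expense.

Depreciable base = $328,133 − $21,900 = $306,233.
Year 1: DB = ⌊$328,133 × 150%/5⌋ = $98,439; SL = ⌊$306,233/5⌋ = $61,246 → take DB $98,439. Book value $229,694.
Year 2: DB = ⌊$229,694 × 150%/5⌋ = $68,908; SL = ⌊$207,794/4⌋ = $51,948 → take DB $68,908. Book value $160,786.
Year 3: DB = ⌊$160,786 × 150%/5⌋ = $48,235; SL = ⌊$138,886/3⌋ = $46,295 → take DB $48,235. Book value $112,551.

$48,235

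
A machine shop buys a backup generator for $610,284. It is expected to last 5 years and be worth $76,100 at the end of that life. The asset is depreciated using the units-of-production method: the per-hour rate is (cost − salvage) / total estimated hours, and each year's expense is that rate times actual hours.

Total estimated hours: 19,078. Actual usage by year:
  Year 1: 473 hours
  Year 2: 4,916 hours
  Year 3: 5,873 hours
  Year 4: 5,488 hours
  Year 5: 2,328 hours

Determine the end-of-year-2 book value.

$459,392

Depreciable base = $610,284 − $76,100 = $534,184.
Rate = $534,184 / 19,078 hours = $28 per hour.
Year 1: 473 × $28 = $13,244. Book value $597,040.
Year 2: 4,916 × $28 = $137,648. Book value $459,392.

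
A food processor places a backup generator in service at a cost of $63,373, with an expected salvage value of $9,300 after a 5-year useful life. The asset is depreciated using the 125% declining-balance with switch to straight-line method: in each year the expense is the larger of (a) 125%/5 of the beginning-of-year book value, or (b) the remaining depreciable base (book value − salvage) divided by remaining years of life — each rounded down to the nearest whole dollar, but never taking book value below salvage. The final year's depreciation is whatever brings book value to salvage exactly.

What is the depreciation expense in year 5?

Depreciable base = $63,373 − $9,300 = $54,073.
Year 1: DB = ⌊$63,373 × 125%/5⌋ = $15,843; SL = ⌊$54,073/5⌋ = $10,814 → take DB $15,843. Book value $47,530.
Year 2: DB = ⌊$47,530 × 125%/5⌋ = $11,882; SL = ⌊$38,230/4⌋ = $9,557 → take DB $11,882. Book value $35,648.
Year 3: DB = ⌊$35,648 × 125%/5⌋ = $8,912; SL = ⌊$26,348/3⌋ = $8,782 → take DB $8,912. Book value $26,736.
Year 4: DB = ⌊$26,736 × 125%/5⌋ = $6,684; SL = ⌊$17,436/2⌋ = $8,718 → take SL $8,718. Book value $18,018.
Year 5 (final): $18,018 − $9,300 = $8,718. Book value $9,300.

$8,718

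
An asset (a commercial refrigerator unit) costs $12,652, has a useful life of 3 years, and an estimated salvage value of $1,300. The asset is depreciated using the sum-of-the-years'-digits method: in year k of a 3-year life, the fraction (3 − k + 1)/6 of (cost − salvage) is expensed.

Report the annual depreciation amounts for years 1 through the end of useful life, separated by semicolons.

$5,676; $3,784; $1,892

Depreciable base = $12,652 − $1,300 = $11,352.
Sum of the years' digits = 3+2+1 = 6.
Year 1: $11,352 × 3/6 = $5,676. Book value $6,976.
Year 2: $11,352 × 2/6 = $3,784. Book value $3,192.
Year 3: $11,352 × 1/6 = $1,892. Book value $1,300.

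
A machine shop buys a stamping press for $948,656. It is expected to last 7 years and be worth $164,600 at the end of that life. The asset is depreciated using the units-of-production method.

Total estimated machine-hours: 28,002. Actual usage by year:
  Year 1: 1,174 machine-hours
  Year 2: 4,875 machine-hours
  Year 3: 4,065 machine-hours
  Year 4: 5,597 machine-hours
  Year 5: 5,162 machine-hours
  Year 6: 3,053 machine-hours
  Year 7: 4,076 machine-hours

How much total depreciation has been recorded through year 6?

$669,928

Depreciable base = $948,656 − $164,600 = $784,056.
Rate = $784,056 / 28,002 machine-hours = $28 per machine-hour.
Year 1: 1,174 × $28 = $32,872. Book value $915,784.
Year 2: 4,875 × $28 = $136,500. Book value $779,284.
Year 3: 4,065 × $28 = $113,820. Book value $665,464.
Year 4: 5,597 × $28 = $156,716. Book value $508,748.
Year 5: 5,162 × $28 = $144,536. Book value $364,212.
Year 6: 3,053 × $28 = $85,484. Book value $278,728.
Accumulated through year 6 = $948,656 − $278,728 = $669,928.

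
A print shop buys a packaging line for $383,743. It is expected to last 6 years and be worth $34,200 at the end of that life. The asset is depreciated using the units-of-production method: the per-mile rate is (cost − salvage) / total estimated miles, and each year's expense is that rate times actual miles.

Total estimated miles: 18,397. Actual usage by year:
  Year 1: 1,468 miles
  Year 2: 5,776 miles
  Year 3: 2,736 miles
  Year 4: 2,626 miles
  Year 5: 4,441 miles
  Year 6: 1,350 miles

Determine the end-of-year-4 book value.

$144,229

Depreciable base = $383,743 − $34,200 = $349,543.
Rate = $349,543 / 18,397 miles = $19 per mile.
Year 1: 1,468 × $19 = $27,892. Book value $355,851.
Year 2: 5,776 × $19 = $109,744. Book value $246,107.
Year 3: 2,736 × $19 = $51,984. Book value $194,123.
Year 4: 2,626 × $19 = $49,894. Book value $144,229.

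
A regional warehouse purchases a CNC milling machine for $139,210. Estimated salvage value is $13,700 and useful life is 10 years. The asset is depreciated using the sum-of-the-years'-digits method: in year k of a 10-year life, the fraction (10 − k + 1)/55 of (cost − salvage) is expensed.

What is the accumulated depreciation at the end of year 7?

Depreciable base = $139,210 − $13,700 = $125,510.
Sum of the years' digits = 10+9+8+7+6+5+4+3+2+1 = 55.
Year 1: $125,510 × 10/55 = $22,820. Book value $116,390.
Year 2: $125,510 × 9/55 = $20,538. Book value $95,852.
Year 3: $125,510 × 8/55 = $18,256. Book value $77,596.
Year 4: $125,510 × 7/55 = $15,974. Book value $61,622.
Year 5: $125,510 × 6/55 = $13,692. Book value $47,930.
Year 6: $125,510 × 5/55 = $11,410. Book value $36,520.
Year 7: $125,510 × 4/55 = $9,128. Book value $27,392.
Accumulated through year 7 = $139,210 − $27,392 = $111,818.

$111,818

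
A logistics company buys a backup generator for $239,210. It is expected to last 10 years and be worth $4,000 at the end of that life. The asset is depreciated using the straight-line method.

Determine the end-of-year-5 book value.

Depreciable base = $239,210 − $4,000 = $235,210.
Annual expense = $235,210 / 10 = $23,521.
End of year 1: book value $215,689.
End of year 2: book value $192,168.
End of year 3: book value $168,647.
End of year 4: book value $145,126.
End of year 5: book value $121,605.

$121,605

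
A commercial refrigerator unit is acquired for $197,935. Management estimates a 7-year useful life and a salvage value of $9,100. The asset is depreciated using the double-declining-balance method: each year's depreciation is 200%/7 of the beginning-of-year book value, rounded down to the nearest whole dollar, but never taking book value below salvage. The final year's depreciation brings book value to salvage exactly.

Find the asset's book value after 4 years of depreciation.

$51,525

Depreciable base = $197,935 − $9,100 = $188,835.
Year 1: ⌊$197,935 × 200%/7⌋ = $56,552. Book value $141,383.
Year 2: ⌊$141,383 × 200%/7⌋ = $40,395. Book value $100,988.
Year 3: ⌊$100,988 × 200%/7⌋ = $28,853. Book value $72,135.
Year 4: ⌊$72,135 × 200%/7⌋ = $20,610. Book value $51,525.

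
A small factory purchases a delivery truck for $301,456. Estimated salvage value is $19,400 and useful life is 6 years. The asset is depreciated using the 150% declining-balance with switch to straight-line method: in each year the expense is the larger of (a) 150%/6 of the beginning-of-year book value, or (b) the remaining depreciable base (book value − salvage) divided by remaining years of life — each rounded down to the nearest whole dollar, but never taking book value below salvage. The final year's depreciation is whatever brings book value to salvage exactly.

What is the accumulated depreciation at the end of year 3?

Depreciable base = $301,456 − $19,400 = $282,056.
Year 1: DB = ⌊$301,456 × 150%/6⌋ = $75,364; SL = ⌊$282,056/6⌋ = $47,009 → take DB $75,364. Book value $226,092.
Year 2: DB = ⌊$226,092 × 150%/6⌋ = $56,523; SL = ⌊$206,692/5⌋ = $41,338 → take DB $56,523. Book value $169,569.
Year 3: DB = ⌊$169,569 × 150%/6⌋ = $42,392; SL = ⌊$150,169/4⌋ = $37,542 → take DB $42,392. Book value $127,177.
Accumulated through year 3 = $301,456 − $127,177 = $174,279.

$174,279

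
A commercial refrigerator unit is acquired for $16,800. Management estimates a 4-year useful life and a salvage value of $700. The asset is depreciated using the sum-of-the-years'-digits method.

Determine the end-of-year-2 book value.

Depreciable base = $16,800 − $700 = $16,100.
Sum of the years' digits = 4+3+2+1 = 10.
Year 1: $16,100 × 4/10 = $6,440. Book value $10,360.
Year 2: $16,100 × 3/10 = $4,830. Book value $5,530.

$5,530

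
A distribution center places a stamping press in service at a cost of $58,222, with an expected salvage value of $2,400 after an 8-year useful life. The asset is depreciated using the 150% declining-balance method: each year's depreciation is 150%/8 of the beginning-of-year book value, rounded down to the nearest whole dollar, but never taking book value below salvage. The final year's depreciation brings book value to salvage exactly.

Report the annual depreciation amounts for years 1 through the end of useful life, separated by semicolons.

$10,916; $8,869; $7,206; $5,855; $4,758; $3,865; $3,141; $11,212

Depreciable base = $58,222 − $2,400 = $55,822.
Year 1: ⌊$58,222 × 150%/8⌋ = $10,916. Book value $47,306.
Year 2: ⌊$47,306 × 150%/8⌋ = $8,869. Book value $38,437.
Year 3: ⌊$38,437 × 150%/8⌋ = $7,206. Book value $31,231.
Year 4: ⌊$31,231 × 150%/8⌋ = $5,855. Book value $25,376.
Year 5: ⌊$25,376 × 150%/8⌋ = $4,758. Book value $20,618.
Year 6: ⌊$20,618 × 150%/8⌋ = $3,865. Book value $16,753.
Year 7: ⌊$16,753 × 150%/8⌋ = $3,141. Book value $13,612.
Year 8 (final): $13,612 − $2,400 = $11,212. Book value $2,400.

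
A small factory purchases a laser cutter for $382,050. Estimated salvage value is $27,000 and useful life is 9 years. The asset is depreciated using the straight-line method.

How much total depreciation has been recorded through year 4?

Depreciable base = $382,050 − $27,000 = $355,050.
Annual expense = $355,050 / 9 = $39,450.
End of year 1: book value $342,600.
End of year 2: book value $303,150.
End of year 3: book value $263,700.
End of year 4: book value $224,250.
Accumulated through year 4 = $382,050 − $224,250 = $157,800.

$157,800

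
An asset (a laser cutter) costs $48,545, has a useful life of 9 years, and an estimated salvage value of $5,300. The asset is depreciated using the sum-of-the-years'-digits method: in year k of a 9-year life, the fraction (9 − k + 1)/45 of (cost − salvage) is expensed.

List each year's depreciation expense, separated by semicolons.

Depreciable base = $48,545 − $5,300 = $43,245.
Sum of the years' digits = 9+8+7+6+5+4+3+2+1 = 45.
Year 1: $43,245 × 9/45 = $8,649. Book value $39,896.
Year 2: $43,245 × 8/45 = $7,688. Book value $32,208.
Year 3: $43,245 × 7/45 = $6,727. Book value $25,481.
Year 4: $43,245 × 6/45 = $5,766. Book value $19,715.
Year 5: $43,245 × 5/45 = $4,805. Book value $14,910.
Year 6: $43,245 × 4/45 = $3,844. Book value $11,066.
Year 7: $43,245 × 3/45 = $2,883. Book value $8,183.
Year 8: $43,245 × 2/45 = $1,922. Book value $6,261.
Year 9: $43,245 × 1/45 = $961. Book value $5,300.

$8,649; $7,688; $6,727; $5,766; $4,805; $3,844; $2,883; $1,922; $961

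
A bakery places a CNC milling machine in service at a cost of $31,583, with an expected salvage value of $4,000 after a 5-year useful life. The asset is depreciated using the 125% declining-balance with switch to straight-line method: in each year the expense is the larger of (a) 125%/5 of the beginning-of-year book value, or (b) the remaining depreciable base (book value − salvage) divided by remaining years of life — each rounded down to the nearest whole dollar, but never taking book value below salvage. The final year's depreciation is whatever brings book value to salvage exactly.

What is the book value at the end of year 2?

$17,766

Depreciable base = $31,583 − $4,000 = $27,583.
Year 1: DB = ⌊$31,583 × 125%/5⌋ = $7,895; SL = ⌊$27,583/5⌋ = $5,516 → take DB $7,895. Book value $23,688.
Year 2: DB = ⌊$23,688 × 125%/5⌋ = $5,922; SL = ⌊$19,688/4⌋ = $4,922 → take DB $5,922. Book value $17,766.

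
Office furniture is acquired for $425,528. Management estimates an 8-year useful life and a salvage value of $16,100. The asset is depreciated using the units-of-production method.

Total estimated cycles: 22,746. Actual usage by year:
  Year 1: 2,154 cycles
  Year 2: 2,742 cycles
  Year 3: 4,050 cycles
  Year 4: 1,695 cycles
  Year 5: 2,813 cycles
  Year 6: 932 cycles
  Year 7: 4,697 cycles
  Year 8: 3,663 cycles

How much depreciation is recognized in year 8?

Depreciable base = $425,528 − $16,100 = $409,428.
Rate = $409,428 / 22,746 cycles = $18 per cycle.
Year 1: 2,154 × $18 = $38,772. Book value $386,756.
Year 2: 2,742 × $18 = $49,356. Book value $337,400.
Year 3: 4,050 × $18 = $72,900. Book value $264,500.
Year 4: 1,695 × $18 = $30,510. Book value $233,990.
Year 5: 2,813 × $18 = $50,634. Book value $183,356.
Year 6: 932 × $18 = $16,776. Book value $166,580.
Year 7: 4,697 × $18 = $84,546. Book value $82,034.
Year 8: 3,663 × $18 = $65,934. Book value $16,100.

$65,934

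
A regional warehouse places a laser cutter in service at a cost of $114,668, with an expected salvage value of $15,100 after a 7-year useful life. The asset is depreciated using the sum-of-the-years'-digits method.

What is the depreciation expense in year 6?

$7,112

Depreciable base = $114,668 − $15,100 = $99,568.
Sum of the years' digits = 7+6+5+4+3+2+1 = 28.
Year 1: $99,568 × 7/28 = $24,892. Book value $89,776.
Year 2: $99,568 × 6/28 = $21,336. Book value $68,440.
Year 3: $99,568 × 5/28 = $17,780. Book value $50,660.
Year 4: $99,568 × 4/28 = $14,224. Book value $36,436.
Year 5: $99,568 × 3/28 = $10,668. Book value $25,768.
Year 6: $99,568 × 2/28 = $7,112. Book value $18,656.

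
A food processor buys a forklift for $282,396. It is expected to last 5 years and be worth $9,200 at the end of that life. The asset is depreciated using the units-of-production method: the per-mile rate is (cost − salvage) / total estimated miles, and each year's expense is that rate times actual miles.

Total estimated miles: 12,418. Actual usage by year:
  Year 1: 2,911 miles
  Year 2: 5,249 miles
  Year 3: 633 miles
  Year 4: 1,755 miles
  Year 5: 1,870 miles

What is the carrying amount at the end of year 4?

$50,340

Depreciable base = $282,396 − $9,200 = $273,196.
Rate = $273,196 / 12,418 miles = $22 per mile.
Year 1: 2,911 × $22 = $64,042. Book value $218,354.
Year 2: 5,249 × $22 = $115,478. Book value $102,876.
Year 3: 633 × $22 = $13,926. Book value $88,950.
Year 4: 1,755 × $22 = $38,610. Book value $50,340.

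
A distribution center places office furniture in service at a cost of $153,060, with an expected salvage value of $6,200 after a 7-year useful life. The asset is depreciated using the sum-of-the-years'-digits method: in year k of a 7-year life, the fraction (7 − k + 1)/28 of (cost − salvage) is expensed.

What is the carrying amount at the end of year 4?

$37,670

Depreciable base = $153,060 − $6,200 = $146,860.
Sum of the years' digits = 7+6+5+4+3+2+1 = 28.
Year 1: $146,860 × 7/28 = $36,715. Book value $116,345.
Year 2: $146,860 × 6/28 = $31,470. Book value $84,875.
Year 3: $146,860 × 5/28 = $26,225. Book value $58,650.
Year 4: $146,860 × 4/28 = $20,980. Book value $37,670.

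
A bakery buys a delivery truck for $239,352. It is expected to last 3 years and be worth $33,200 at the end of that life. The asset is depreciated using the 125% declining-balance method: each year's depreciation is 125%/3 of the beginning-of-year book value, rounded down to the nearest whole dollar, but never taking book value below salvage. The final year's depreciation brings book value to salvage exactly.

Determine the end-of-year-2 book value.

$81,447

Depreciable base = $239,352 − $33,200 = $206,152.
Year 1: ⌊$239,352 × 125%/3⌋ = $99,730. Book value $139,622.
Year 2: ⌊$139,622 × 125%/3⌋ = $58,175. Book value $81,447.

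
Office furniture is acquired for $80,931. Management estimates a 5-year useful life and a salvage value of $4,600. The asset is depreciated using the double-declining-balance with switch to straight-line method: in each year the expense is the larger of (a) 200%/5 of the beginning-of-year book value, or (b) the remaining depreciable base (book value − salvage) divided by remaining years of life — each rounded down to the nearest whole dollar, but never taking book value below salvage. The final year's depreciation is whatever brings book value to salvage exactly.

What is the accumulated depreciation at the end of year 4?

$70,441

Depreciable base = $80,931 − $4,600 = $76,331.
Year 1: DB = ⌊$80,931 × 200%/5⌋ = $32,372; SL = ⌊$76,331/5⌋ = $15,266 → take DB $32,372. Book value $48,559.
Year 2: DB = ⌊$48,559 × 200%/5⌋ = $19,423; SL = ⌊$43,959/4⌋ = $10,989 → take DB $19,423. Book value $29,136.
Year 3: DB = ⌊$29,136 × 200%/5⌋ = $11,654; SL = ⌊$24,536/3⌋ = $8,178 → take DB $11,654. Book value $17,482.
Year 4: DB = ⌊$17,482 × 200%/5⌋ = $6,992; SL = ⌊$12,882/2⌋ = $6,441 → take DB $6,992. Book value $10,490.
Accumulated through year 4 = $80,931 − $10,490 = $70,441.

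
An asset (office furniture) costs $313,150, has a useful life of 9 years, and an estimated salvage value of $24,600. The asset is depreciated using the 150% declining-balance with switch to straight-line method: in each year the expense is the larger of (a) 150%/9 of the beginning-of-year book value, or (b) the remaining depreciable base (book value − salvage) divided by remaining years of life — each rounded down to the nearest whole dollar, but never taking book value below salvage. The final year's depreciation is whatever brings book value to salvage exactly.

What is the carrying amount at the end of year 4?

$151,019

Depreciable base = $313,150 − $24,600 = $288,550.
Year 1: DB = ⌊$313,150 × 150%/9⌋ = $52,191; SL = ⌊$288,550/9⌋ = $32,061 → take DB $52,191. Book value $260,959.
Year 2: DB = ⌊$260,959 × 150%/9⌋ = $43,493; SL = ⌊$236,359/8⌋ = $29,544 → take DB $43,493. Book value $217,466.
Year 3: DB = ⌊$217,466 × 150%/9⌋ = $36,244; SL = ⌊$192,866/7⌋ = $27,552 → take DB $36,244. Book value $181,222.
Year 4: DB = ⌊$181,222 × 150%/9⌋ = $30,203; SL = ⌊$156,622/6⌋ = $26,103 → take DB $30,203. Book value $151,019.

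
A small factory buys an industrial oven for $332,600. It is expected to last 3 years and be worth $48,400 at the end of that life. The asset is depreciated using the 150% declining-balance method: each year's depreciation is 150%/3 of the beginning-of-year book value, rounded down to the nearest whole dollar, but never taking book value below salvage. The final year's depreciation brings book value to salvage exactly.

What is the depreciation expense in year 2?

$83,150

Depreciable base = $332,600 − $48,400 = $284,200.
Year 1: ⌊$332,600 × 150%/3⌋ = $166,300. Book value $166,300.
Year 2: ⌊$166,300 × 150%/3⌋ = $83,150. Book value $83,150.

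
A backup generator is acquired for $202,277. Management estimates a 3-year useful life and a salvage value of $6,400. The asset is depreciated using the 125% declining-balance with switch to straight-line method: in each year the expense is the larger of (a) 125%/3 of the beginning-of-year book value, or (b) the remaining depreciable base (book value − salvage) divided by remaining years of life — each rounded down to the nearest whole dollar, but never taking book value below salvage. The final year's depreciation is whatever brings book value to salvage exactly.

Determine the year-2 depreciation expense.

Depreciable base = $202,277 − $6,400 = $195,877.
Year 1: DB = ⌊$202,277 × 125%/3⌋ = $84,282; SL = ⌊$195,877/3⌋ = $65,292 → take DB $84,282. Book value $117,995.
Year 2: DB = ⌊$117,995 × 125%/3⌋ = $49,164; SL = ⌊$111,595/2⌋ = $55,797 → take SL $55,797. Book value $62,198.

$55,797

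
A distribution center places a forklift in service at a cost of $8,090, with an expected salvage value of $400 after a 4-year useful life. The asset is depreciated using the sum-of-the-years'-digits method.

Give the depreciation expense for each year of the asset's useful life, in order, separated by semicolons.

Depreciable base = $8,090 − $400 = $7,690.
Sum of the years' digits = 4+3+2+1 = 10.
Year 1: $7,690 × 4/10 = $3,076. Book value $5,014.
Year 2: $7,690 × 3/10 = $2,307. Book value $2,707.
Year 3: $7,690 × 2/10 = $1,538. Book value $1,169.
Year 4: $7,690 × 1/10 = $769. Book value $400.

$3,076; $2,307; $1,538; $769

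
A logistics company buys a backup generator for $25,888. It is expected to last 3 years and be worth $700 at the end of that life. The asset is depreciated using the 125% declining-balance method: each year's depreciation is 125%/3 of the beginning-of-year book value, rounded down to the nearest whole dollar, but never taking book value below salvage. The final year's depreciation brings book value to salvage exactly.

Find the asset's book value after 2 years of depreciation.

$8,810

Depreciable base = $25,888 − $700 = $25,188.
Year 1: ⌊$25,888 × 125%/3⌋ = $10,786. Book value $15,102.
Year 2: ⌊$15,102 × 125%/3⌋ = $6,292. Book value $8,810.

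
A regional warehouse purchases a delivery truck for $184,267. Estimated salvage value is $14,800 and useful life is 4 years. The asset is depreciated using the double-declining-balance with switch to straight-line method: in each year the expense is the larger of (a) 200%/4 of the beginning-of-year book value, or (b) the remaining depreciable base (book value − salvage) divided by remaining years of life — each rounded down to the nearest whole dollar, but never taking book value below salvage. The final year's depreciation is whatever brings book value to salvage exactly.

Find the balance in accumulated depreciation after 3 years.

Depreciable base = $184,267 − $14,800 = $169,467.
Year 1: DB = ⌊$184,267 × 200%/4⌋ = $92,133; SL = ⌊$169,467/4⌋ = $42,366 → take DB $92,133. Book value $92,134.
Year 2: DB = ⌊$92,134 × 200%/4⌋ = $46,067; SL = ⌊$77,334/3⌋ = $25,778 → take DB $46,067. Book value $46,067.
Year 3: DB = ⌊$46,067 × 200%/4⌋ = $23,033; SL = ⌊$31,267/2⌋ = $15,633 → take DB $23,033. Book value $23,034.
Accumulated through year 3 = $184,267 − $23,034 = $161,233.

$161,233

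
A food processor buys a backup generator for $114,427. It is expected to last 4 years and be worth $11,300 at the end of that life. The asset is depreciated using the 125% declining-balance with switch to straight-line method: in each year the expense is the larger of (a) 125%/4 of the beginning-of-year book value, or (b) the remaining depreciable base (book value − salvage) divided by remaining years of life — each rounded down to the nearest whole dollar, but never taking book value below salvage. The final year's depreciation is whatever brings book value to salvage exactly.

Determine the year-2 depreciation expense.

$24,584

Depreciable base = $114,427 − $11,300 = $103,127.
Year 1: DB = ⌊$114,427 × 125%/4⌋ = $35,758; SL = ⌊$103,127/4⌋ = $25,781 → take DB $35,758. Book value $78,669.
Year 2: DB = ⌊$78,669 × 125%/4⌋ = $24,584; SL = ⌊$67,369/3⌋ = $22,456 → take DB $24,584. Book value $54,085.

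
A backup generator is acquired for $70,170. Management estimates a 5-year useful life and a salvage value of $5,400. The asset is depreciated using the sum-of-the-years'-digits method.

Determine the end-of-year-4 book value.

Depreciable base = $70,170 − $5,400 = $64,770.
Sum of the years' digits = 5+4+3+2+1 = 15.
Year 1: $64,770 × 5/15 = $21,590. Book value $48,580.
Year 2: $64,770 × 4/15 = $17,272. Book value $31,308.
Year 3: $64,770 × 3/15 = $12,954. Book value $18,354.
Year 4: $64,770 × 2/15 = $8,636. Book value $9,718.

$9,718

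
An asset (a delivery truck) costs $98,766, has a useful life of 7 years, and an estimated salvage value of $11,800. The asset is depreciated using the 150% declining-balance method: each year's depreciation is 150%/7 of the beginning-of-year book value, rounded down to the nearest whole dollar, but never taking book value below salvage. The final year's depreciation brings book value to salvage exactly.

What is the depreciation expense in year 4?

Depreciable base = $98,766 − $11,800 = $86,966.
Year 1: ⌊$98,766 × 150%/7⌋ = $21,164. Book value $77,602.
Year 2: ⌊$77,602 × 150%/7⌋ = $16,629. Book value $60,973.
Year 3: ⌊$60,973 × 150%/7⌋ = $13,065. Book value $47,908.
Year 4: ⌊$47,908 × 150%/7⌋ = $10,266. Book value $37,642.

$10,266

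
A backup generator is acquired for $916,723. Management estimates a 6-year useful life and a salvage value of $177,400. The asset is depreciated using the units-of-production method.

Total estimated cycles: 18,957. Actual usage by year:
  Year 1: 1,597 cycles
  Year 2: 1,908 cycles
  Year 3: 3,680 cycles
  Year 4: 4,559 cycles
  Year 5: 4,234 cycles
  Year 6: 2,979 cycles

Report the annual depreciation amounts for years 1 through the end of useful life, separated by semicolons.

Depreciable base = $916,723 − $177,400 = $739,323.
Rate = $739,323 / 18,957 cycles = $39 per cycle.
Year 1: 1,597 × $39 = $62,283. Book value $854,440.
Year 2: 1,908 × $39 = $74,412. Book value $780,028.
Year 3: 3,680 × $39 = $143,520. Book value $636,508.
Year 4: 4,559 × $39 = $177,801. Book value $458,707.
Year 5: 4,234 × $39 = $165,126. Book value $293,581.
Year 6: 2,979 × $39 = $116,181. Book value $177,400.

$62,283; $74,412; $143,520; $177,801; $165,126; $116,181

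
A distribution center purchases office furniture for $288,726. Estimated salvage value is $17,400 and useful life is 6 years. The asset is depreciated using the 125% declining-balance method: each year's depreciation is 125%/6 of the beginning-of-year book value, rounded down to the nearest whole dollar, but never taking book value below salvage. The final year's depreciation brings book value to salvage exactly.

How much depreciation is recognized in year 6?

Depreciable base = $288,726 − $17,400 = $271,326.
Year 1: ⌊$288,726 × 125%/6⌋ = $60,151. Book value $228,575.
Year 2: ⌊$228,575 × 125%/6⌋ = $47,619. Book value $180,956.
Year 3: ⌊$180,956 × 125%/6⌋ = $37,699. Book value $143,257.
Year 4: ⌊$143,257 × 125%/6⌋ = $29,845. Book value $113,412.
Year 5: ⌊$113,412 × 125%/6⌋ = $23,627. Book value $89,785.
Year 6 (final): $89,785 − $17,400 = $72,385. Book value $17,400.

$72,385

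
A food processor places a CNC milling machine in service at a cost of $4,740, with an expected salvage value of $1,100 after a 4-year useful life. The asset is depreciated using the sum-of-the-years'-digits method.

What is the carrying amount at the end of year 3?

$1,464

Depreciable base = $4,740 − $1,100 = $3,640.
Sum of the years' digits = 4+3+2+1 = 10.
Year 1: $3,640 × 4/10 = $1,456. Book value $3,284.
Year 2: $3,640 × 3/10 = $1,092. Book value $2,192.
Year 3: $3,640 × 2/10 = $728. Book value $1,464.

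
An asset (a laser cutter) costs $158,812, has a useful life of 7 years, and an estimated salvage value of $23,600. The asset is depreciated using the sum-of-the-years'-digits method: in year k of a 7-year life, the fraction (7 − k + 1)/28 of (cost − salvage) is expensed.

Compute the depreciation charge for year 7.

Depreciable base = $158,812 − $23,600 = $135,212.
Sum of the years' digits = 7+6+5+4+3+2+1 = 28.
Year 1: $135,212 × 7/28 = $33,803. Book value $125,009.
Year 2: $135,212 × 6/28 = $28,974. Book value $96,035.
Year 3: $135,212 × 5/28 = $24,145. Book value $71,890.
Year 4: $135,212 × 4/28 = $19,316. Book value $52,574.
Year 5: $135,212 × 3/28 = $14,487. Book value $38,087.
Year 6: $135,212 × 2/28 = $9,658. Book value $28,429.
Year 7: $135,212 × 1/28 = $4,829. Book value $23,600.

$4,829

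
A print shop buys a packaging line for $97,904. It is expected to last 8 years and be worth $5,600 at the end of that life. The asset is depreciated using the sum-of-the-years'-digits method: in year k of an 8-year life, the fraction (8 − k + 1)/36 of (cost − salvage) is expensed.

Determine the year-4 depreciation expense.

Depreciable base = $97,904 − $5,600 = $92,304.
Sum of the years' digits = 8+7+6+5+4+3+2+1 = 36.
Year 1: $92,304 × 8/36 = $20,512. Book value $77,392.
Year 2: $92,304 × 7/36 = $17,948. Book value $59,444.
Year 3: $92,304 × 6/36 = $15,384. Book value $44,060.
Year 4: $92,304 × 5/36 = $12,820. Book value $31,240.

$12,820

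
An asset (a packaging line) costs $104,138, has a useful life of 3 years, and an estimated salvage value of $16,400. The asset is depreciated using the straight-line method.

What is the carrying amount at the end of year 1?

Depreciable base = $104,138 − $16,400 = $87,738.
Annual expense = $87,738 / 3 = $29,246.
End of year 1: book value $74,892.

$74,892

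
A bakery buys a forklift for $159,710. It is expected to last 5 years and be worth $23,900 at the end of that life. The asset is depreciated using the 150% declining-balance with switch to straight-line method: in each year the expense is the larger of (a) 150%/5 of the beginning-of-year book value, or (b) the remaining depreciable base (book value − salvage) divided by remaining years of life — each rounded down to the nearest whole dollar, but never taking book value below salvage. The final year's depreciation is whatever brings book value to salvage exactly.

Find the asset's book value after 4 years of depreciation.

$38,347

Depreciable base = $159,710 − $23,900 = $135,810.
Year 1: DB = ⌊$159,710 × 150%/5⌋ = $47,913; SL = ⌊$135,810/5⌋ = $27,162 → take DB $47,913. Book value $111,797.
Year 2: DB = ⌊$111,797 × 150%/5⌋ = $33,539; SL = ⌊$87,897/4⌋ = $21,974 → take DB $33,539. Book value $78,258.
Year 3: DB = ⌊$78,258 × 150%/5⌋ = $23,477; SL = ⌊$54,358/3⌋ = $18,119 → take DB $23,477. Book value $54,781.
Year 4: DB = ⌊$54,781 × 150%/5⌋ = $16,434; SL = ⌊$30,881/2⌋ = $15,440 → take DB $16,434. Book value $38,347.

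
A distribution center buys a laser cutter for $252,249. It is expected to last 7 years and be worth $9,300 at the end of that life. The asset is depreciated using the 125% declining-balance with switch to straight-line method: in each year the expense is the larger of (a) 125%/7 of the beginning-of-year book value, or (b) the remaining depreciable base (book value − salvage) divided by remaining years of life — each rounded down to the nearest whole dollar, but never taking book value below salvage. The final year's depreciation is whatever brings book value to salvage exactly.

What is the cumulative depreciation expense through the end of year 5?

Depreciable base = $252,249 − $9,300 = $242,949.
Year 1: DB = ⌊$252,249 × 125%/7⌋ = $45,044; SL = ⌊$242,949/7⌋ = $34,707 → take DB $45,044. Book value $207,205.
Year 2: DB = ⌊$207,205 × 125%/7⌋ = $37,000; SL = ⌊$197,905/6⌋ = $32,984 → take DB $37,000. Book value $170,205.
Year 3: DB = ⌊$170,205 × 125%/7⌋ = $30,393; SL = ⌊$160,905/5⌋ = $32,181 → take SL $32,181. Book value $138,024.
Year 4: DB = ⌊$138,024 × 125%/7⌋ = $24,647; SL = ⌊$128,724/4⌋ = $32,181 → take SL $32,181. Book value $105,843.
Year 5: DB = ⌊$105,843 × 125%/7⌋ = $18,900; SL = ⌊$96,543/3⌋ = $32,181 → take SL $32,181. Book value $73,662.
Accumulated through year 5 = $252,249 − $73,662 = $178,587.

$178,587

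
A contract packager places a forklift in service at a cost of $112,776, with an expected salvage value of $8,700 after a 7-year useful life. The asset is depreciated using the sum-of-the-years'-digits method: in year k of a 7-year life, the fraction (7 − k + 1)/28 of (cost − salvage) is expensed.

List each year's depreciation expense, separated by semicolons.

$26,019; $22,302; $18,585; $14,868; $11,151; $7,434; $3,717

Depreciable base = $112,776 − $8,700 = $104,076.
Sum of the years' digits = 7+6+5+4+3+2+1 = 28.
Year 1: $104,076 × 7/28 = $26,019. Book value $86,757.
Year 2: $104,076 × 6/28 = $22,302. Book value $64,455.
Year 3: $104,076 × 5/28 = $18,585. Book value $45,870.
Year 4: $104,076 × 4/28 = $14,868. Book value $31,002.
Year 5: $104,076 × 3/28 = $11,151. Book value $19,851.
Year 6: $104,076 × 2/28 = $7,434. Book value $12,417.
Year 7: $104,076 × 1/28 = $3,717. Book value $8,700.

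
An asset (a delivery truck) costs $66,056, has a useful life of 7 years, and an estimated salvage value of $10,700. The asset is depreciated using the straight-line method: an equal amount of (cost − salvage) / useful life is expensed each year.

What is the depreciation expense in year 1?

$7,908

Depreciable base = $66,056 − $10,700 = $55,356.
Annual expense = $55,356 / 7 = $7,908.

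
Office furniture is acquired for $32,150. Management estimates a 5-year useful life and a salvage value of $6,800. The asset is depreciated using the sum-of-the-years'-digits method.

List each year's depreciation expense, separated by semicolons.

$8,450; $6,760; $5,070; $3,380; $1,690

Depreciable base = $32,150 − $6,800 = $25,350.
Sum of the years' digits = 5+4+3+2+1 = 15.
Year 1: $25,350 × 5/15 = $8,450. Book value $23,700.
Year 2: $25,350 × 4/15 = $6,760. Book value $16,940.
Year 3: $25,350 × 3/15 = $5,070. Book value $11,870.
Year 4: $25,350 × 2/15 = $3,380. Book value $8,490.
Year 5: $25,350 × 1/15 = $1,690. Book value $6,800.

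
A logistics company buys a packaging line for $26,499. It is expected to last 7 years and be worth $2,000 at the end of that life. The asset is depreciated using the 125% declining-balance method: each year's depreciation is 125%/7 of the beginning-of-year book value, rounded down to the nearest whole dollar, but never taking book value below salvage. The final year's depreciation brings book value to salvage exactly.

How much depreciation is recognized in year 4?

Depreciable base = $26,499 − $2,000 = $24,499.
Year 1: ⌊$26,499 × 125%/7⌋ = $4,731. Book value $21,768.
Year 2: ⌊$21,768 × 125%/7⌋ = $3,887. Book value $17,881.
Year 3: ⌊$17,881 × 125%/7⌋ = $3,193. Book value $14,688.
Year 4: ⌊$14,688 × 125%/7⌋ = $2,622. Book value $12,066.

$2,622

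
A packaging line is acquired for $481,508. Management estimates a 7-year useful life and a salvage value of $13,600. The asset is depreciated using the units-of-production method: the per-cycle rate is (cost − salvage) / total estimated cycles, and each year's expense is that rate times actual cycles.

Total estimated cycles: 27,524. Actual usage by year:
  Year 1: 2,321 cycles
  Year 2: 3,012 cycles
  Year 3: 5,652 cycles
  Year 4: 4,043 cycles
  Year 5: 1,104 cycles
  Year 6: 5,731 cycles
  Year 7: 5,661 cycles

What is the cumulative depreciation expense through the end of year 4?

Depreciable base = $481,508 − $13,600 = $467,908.
Rate = $467,908 / 27,524 cycles = $17 per cycle.
Year 1: 2,321 × $17 = $39,457. Book value $442,051.
Year 2: 3,012 × $17 = $51,204. Book value $390,847.
Year 3: 5,652 × $17 = $96,084. Book value $294,763.
Year 4: 4,043 × $17 = $68,731. Book value $226,032.
Accumulated through year 4 = $481,508 − $226,032 = $255,476.

$255,476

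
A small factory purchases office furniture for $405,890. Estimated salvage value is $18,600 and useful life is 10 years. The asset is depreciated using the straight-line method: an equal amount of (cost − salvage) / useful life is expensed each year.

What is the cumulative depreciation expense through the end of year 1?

Depreciable base = $405,890 − $18,600 = $387,290.
Annual expense = $387,290 / 10 = $38,729.
End of year 1: book value $367,161.
Accumulated through year 1 = $405,890 − $367,161 = $38,729.

$38,729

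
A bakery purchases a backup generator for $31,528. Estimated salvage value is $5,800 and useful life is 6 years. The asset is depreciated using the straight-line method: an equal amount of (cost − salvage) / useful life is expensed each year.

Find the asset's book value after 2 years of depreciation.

$22,952

Depreciable base = $31,528 − $5,800 = $25,728.
Annual expense = $25,728 / 6 = $4,288.
End of year 1: book value $27,240.
End of year 2: book value $22,952.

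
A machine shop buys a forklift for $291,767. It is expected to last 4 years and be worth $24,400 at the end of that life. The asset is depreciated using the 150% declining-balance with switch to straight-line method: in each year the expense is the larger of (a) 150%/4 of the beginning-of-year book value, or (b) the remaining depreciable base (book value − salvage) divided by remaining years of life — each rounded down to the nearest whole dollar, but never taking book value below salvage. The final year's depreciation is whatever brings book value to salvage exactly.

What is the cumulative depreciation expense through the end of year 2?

Depreciable base = $291,767 − $24,400 = $267,367.
Year 1: DB = ⌊$291,767 × 150%/4⌋ = $109,412; SL = ⌊$267,367/4⌋ = $66,841 → take DB $109,412. Book value $182,355.
Year 2: DB = ⌊$182,355 × 150%/4⌋ = $68,383; SL = ⌊$157,955/3⌋ = $52,651 → take DB $68,383. Book value $113,972.
Accumulated through year 2 = $291,767 − $113,972 = $177,795.

$177,795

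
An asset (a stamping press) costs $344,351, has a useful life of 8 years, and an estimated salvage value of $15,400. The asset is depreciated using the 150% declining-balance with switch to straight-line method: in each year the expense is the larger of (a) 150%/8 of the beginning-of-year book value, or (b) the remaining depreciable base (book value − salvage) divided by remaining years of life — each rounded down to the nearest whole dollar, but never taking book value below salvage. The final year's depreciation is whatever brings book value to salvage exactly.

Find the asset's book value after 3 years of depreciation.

Depreciable base = $344,351 − $15,400 = $328,951.
Year 1: DB = ⌊$344,351 × 150%/8⌋ = $64,565; SL = ⌊$328,951/8⌋ = $41,118 → take DB $64,565. Book value $279,786.
Year 2: DB = ⌊$279,786 × 150%/8⌋ = $52,459; SL = ⌊$264,386/7⌋ = $37,769 → take DB $52,459. Book value $227,327.
Year 3: DB = ⌊$227,327 × 150%/8⌋ = $42,623; SL = ⌊$211,927/6⌋ = $35,321 → take DB $42,623. Book value $184,704.

$184,704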